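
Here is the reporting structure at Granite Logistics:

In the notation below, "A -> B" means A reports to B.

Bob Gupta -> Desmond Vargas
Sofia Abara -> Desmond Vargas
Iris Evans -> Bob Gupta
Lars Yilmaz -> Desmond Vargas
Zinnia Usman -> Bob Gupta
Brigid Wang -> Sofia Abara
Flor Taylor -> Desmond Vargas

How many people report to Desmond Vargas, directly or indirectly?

7

Desmond Vargas directly manages Bob Gupta, Sofia Abara, Lars Yilmaz, Flor Taylor. Under Bob Gupta: Zinnia Usman, Iris Evans (2). Under Sofia Abara: Brigid Wang (1). Lars Yilmaz has no reports. Flor Taylor has no reports. So Desmond Vargas's organization is 4 direct reports plus everyone under them: 3 + 2 + 1 + 1 = 7.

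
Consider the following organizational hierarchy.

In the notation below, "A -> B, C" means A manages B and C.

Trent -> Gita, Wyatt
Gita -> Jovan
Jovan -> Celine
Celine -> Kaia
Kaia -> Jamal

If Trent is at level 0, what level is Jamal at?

5

Chain from Jamal up to Trent: Jamal → Kaia → Celine → Jovan → Gita → Trent. That is 5 steps up, so Jamal is 5 levels below Trent.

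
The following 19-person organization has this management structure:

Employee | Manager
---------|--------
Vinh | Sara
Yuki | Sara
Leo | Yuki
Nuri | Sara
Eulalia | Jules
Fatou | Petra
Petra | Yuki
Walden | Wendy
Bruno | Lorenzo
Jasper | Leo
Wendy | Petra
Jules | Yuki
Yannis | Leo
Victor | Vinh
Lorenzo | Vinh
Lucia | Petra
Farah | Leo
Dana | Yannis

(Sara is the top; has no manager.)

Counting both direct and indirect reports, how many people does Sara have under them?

18

Sara directly manages Vinh, Yuki, Nuri. Under Vinh: Lorenzo, Bruno, Victor (3). Under Yuki: Jules, Eulalia, Petra, Lucia, Fatou, Wendy, Walden, Leo, Farah, Jasper, Yannis, Dana (12). Nuri has no reports. So Sara's organization is 3 direct reports plus everyone under them: 4 + 13 + 1 = 18.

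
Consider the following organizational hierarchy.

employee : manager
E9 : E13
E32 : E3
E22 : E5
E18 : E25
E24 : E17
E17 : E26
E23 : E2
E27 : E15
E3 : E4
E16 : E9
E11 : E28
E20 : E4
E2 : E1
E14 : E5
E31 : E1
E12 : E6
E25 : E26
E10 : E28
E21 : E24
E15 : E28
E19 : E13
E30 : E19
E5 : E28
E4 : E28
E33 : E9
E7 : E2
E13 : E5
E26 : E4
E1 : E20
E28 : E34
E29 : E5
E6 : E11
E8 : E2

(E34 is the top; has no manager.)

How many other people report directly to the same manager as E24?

E24 reports to E17, and E17 has no other direct reports. E24 has 0 peers.

0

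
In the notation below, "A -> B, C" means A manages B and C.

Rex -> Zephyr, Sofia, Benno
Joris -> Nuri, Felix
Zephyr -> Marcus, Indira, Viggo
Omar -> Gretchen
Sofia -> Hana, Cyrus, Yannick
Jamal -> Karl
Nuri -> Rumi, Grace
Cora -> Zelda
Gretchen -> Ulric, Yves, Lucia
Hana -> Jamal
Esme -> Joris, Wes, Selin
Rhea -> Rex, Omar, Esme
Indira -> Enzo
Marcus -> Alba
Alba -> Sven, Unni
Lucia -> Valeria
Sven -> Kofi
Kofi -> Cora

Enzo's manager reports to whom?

Enzo reports to Indira, and Indira reports to Zephyr. So Enzo's skip-level manager is Zephyr.

Zephyr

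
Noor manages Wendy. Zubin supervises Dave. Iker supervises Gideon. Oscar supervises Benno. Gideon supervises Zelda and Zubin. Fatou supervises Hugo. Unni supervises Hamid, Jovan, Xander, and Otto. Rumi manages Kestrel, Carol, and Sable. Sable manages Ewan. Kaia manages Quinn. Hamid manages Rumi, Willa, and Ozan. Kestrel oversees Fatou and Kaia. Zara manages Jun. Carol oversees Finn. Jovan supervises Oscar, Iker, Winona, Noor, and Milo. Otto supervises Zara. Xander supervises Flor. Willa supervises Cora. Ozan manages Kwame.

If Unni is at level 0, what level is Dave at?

Chain from Dave up to Unni: Dave → Zubin → Gideon → Iker → Jovan → Unni. That is 5 steps up, so Dave is 5 levels below Unni.

5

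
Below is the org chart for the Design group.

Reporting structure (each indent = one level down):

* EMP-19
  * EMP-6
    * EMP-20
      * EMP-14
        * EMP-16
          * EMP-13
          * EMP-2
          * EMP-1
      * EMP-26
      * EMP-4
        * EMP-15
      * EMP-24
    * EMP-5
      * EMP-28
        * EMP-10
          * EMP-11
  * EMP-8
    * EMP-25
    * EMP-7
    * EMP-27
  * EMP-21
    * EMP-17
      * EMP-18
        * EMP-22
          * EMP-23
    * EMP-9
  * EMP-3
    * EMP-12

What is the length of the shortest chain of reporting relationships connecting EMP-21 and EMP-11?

EMP-21 is 1 level below EMP-19, and EMP-11 is 5 levels below EMP-19 (their lowest common manager). The shortest path runs up from EMP-21 to EMP-19 and back down to EMP-11: 1 + 5 = 6 links.

6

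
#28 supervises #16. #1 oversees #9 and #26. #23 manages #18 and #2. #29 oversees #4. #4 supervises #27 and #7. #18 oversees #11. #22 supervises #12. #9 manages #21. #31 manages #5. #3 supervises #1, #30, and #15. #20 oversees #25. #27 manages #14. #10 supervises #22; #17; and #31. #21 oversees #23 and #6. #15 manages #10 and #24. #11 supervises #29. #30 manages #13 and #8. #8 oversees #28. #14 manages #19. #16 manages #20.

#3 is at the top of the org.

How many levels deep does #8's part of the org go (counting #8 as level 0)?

4

The longest chain under #8 runs #8 → #28 → #16 → #20 → #25, which is 4 levels below #8.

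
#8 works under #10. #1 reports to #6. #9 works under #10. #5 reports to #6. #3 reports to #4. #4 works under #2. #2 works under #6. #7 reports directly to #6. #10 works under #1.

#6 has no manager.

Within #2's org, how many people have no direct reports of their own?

The only person in #2's organization with no one reporting to them is #3. That is 1.

1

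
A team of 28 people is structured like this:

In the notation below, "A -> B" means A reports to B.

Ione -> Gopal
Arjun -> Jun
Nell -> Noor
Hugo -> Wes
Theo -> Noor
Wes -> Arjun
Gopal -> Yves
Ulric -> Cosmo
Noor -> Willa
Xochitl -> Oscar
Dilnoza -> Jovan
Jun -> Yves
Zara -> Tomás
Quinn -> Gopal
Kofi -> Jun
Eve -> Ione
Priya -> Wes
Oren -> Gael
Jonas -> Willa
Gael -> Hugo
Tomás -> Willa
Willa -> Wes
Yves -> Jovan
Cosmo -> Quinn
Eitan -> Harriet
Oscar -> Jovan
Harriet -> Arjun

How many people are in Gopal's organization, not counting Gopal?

5

Gopal directly manages Quinn, Ione. Under Quinn: Cosmo, Ulric (2). Under Ione: Eve (1). So Gopal's organization is 2 direct reports plus everyone under them: 3 + 2 = 5.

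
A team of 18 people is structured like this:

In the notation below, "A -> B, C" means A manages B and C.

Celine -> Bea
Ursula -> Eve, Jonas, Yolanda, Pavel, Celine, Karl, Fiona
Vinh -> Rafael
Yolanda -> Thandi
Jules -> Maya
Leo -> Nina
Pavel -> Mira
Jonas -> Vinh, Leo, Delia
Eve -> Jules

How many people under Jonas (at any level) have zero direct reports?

The people in Jonas's organization with no one reporting to them are Delia, Nina, Rafael. That is 3.

3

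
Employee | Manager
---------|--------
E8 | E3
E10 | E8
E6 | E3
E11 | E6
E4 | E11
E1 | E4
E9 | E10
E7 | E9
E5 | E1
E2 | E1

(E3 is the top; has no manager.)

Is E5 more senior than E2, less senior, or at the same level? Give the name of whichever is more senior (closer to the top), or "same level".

same level

Both E5 and E2 are 5 levels below E3.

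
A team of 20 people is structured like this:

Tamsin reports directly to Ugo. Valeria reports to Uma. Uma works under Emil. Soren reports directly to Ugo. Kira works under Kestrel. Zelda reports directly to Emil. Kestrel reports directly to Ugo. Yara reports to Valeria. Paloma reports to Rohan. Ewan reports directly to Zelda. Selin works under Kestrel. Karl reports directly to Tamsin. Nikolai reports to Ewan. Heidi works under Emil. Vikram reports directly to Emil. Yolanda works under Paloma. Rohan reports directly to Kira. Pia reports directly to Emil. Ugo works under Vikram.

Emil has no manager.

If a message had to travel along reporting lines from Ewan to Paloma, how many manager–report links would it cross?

8

Ewan is 2 levels below Emil, and Paloma is 6 levels below Emil (their lowest common manager). The shortest path runs up from Ewan to Emil and back down to Paloma: 2 + 6 = 8 links.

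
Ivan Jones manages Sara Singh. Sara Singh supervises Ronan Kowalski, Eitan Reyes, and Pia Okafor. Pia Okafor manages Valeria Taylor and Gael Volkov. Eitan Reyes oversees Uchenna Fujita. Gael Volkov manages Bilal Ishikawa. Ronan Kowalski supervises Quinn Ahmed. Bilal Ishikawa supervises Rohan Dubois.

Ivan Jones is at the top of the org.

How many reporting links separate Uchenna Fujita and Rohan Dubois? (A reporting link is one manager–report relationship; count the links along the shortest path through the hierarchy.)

Uchenna Fujita is 2 levels below Sara Singh, and Rohan Dubois is 4 levels below Sara Singh (their lowest common manager). The shortest path runs up from Uchenna Fujita to Sara Singh and back down to Rohan Dubois: 2 + 4 = 6 links.

6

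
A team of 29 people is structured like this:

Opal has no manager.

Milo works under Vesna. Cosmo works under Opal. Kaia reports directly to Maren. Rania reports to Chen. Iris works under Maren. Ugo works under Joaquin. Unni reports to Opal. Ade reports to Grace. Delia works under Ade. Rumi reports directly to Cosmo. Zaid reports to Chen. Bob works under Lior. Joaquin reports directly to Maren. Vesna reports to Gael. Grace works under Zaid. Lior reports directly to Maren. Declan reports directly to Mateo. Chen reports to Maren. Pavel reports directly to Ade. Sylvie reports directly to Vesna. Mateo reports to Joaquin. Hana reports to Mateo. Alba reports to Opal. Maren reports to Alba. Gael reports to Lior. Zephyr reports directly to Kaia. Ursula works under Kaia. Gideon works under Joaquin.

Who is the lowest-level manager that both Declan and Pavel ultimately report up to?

Maren

Declan's chain of managers is Mateo, Joaquin, Maren, Alba, Opal. Pavel's chain of managers is Ade, Grace, Zaid, Chen, Maren, Alba, Opal. The first manager that appears in both chains is Maren.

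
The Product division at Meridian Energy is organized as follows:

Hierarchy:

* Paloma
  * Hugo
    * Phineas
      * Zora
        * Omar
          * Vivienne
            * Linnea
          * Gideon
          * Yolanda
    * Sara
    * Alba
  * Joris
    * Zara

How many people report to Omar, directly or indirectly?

Omar directly manages Vivienne, Gideon, Yolanda. Under Vivienne: Linnea (1). Gideon has no reports. Yolanda has no reports. So Omar's organization is 3 direct reports plus everyone under them: 2 + 1 + 1 = 4.

4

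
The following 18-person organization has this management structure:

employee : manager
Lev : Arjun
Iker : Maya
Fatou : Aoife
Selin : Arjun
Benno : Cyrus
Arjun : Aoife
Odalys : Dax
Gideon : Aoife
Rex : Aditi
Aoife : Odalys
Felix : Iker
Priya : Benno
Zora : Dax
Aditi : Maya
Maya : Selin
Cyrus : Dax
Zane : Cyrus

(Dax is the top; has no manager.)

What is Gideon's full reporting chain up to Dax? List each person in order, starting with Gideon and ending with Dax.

Gideon reports to Aoife. Aoife reports to Odalys. Odalys reports to Dax. Dax is at the top.

Gideon -> Aoife -> Odalys -> Dax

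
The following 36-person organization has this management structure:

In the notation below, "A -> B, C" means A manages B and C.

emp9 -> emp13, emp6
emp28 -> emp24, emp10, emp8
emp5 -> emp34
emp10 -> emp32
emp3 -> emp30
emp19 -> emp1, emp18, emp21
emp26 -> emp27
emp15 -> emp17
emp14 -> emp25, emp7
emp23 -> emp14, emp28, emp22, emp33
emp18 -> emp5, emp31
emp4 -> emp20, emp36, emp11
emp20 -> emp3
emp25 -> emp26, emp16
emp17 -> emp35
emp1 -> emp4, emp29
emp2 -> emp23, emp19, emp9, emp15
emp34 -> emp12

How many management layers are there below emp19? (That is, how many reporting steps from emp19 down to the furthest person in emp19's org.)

The longest chain under emp19 runs emp19 → emp1 → emp4 → emp20 → emp3 → emp30, which is 5 levels below emp19.

5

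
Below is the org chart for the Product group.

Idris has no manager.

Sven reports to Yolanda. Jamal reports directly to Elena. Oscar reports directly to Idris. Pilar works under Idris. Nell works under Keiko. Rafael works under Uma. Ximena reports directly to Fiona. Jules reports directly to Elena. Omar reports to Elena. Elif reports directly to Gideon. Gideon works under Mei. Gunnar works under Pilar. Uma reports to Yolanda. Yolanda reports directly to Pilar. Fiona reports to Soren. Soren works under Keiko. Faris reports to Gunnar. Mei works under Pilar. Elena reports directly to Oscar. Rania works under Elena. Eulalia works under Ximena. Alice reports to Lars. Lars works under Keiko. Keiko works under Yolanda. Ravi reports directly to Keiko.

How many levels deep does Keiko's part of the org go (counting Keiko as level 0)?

The longest chain under Keiko runs Keiko → Soren → Fiona → Ximena → Eulalia, which is 4 levels below Keiko.

4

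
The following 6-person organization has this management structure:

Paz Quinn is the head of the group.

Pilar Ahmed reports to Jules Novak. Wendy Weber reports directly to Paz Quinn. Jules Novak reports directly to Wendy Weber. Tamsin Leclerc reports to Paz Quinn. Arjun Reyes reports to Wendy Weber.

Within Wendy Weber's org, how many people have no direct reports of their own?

The people in Wendy Weber's organization with no one reporting to them are Arjun Reyes, Pilar Ahmed. That is 2.

2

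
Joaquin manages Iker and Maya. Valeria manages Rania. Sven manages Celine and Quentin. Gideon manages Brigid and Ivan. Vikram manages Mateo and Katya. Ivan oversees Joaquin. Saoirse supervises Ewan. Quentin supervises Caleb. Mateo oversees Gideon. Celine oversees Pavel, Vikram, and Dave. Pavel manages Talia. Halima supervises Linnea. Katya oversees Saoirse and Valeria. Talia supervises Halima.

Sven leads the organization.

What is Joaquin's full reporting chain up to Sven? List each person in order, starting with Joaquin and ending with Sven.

Joaquin -> Ivan -> Gideon -> Mateo -> Vikram -> Celine -> Sven

Joaquin reports to Ivan. Ivan reports to Gideon. Gideon reports to Mateo. Mateo reports to Vikram. Vikram reports to Celine. Celine reports to Sven. Sven is at the top.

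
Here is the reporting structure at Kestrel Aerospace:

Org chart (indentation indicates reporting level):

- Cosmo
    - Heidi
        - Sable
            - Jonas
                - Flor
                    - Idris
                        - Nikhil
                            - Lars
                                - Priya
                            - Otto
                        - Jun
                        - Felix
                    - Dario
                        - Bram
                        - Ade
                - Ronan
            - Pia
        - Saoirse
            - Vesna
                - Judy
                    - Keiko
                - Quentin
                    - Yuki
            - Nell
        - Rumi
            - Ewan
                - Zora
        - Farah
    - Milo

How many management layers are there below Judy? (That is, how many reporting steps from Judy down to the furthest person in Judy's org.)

The longest chain under Judy runs Judy → Keiko, which is 1 level below Judy.

1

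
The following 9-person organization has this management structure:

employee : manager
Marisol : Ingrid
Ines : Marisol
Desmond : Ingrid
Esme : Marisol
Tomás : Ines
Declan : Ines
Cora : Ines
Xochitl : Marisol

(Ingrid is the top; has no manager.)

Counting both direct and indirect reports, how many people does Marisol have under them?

6

Marisol directly manages Ines, Esme, Xochitl. Under Ines: Cora, Declan, Tomás (3). Esme has no reports. Xochitl has no reports. So Marisol's organization is 3 direct reports plus everyone under them: 4 + 1 + 1 = 6.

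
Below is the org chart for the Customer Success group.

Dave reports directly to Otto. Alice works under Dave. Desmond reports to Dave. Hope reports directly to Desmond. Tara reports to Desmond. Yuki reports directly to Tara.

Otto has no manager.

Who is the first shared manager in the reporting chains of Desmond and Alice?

Dave

Desmond's chain of managers is Dave, Otto. Alice's chain of managers is Dave, Otto. The first manager that appears in both chains is Dave.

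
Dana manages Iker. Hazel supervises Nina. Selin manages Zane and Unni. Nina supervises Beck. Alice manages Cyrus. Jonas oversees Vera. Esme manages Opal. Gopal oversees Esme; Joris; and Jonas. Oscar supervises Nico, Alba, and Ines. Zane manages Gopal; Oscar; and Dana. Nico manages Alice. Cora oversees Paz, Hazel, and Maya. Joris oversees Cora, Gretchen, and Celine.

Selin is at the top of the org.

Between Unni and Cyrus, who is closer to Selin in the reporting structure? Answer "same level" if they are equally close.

Unni

Unni is 1 level below Selin; Cyrus is 5. Unni is higher.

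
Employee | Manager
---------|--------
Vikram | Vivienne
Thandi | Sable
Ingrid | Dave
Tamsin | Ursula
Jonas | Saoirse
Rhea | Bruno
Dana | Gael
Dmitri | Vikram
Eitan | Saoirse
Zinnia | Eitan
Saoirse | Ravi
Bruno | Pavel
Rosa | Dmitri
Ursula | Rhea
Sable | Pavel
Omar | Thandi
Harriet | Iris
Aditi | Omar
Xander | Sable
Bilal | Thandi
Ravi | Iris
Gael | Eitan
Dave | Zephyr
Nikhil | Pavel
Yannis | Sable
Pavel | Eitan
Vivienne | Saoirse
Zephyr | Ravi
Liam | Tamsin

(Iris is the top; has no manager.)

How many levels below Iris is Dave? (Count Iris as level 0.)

Chain from Dave up to Iris: Dave → Zephyr → Ravi → Iris. That is 3 steps up, so Dave is 3 levels below Iris.

3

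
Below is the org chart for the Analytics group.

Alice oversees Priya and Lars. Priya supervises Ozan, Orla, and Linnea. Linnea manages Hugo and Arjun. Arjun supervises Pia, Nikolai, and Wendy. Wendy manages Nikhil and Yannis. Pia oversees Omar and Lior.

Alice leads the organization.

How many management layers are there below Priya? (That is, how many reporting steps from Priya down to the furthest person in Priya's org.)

4

The longest chain under Priya runs Priya → Linnea → Arjun → Pia → Omar, which is 4 levels below Priya.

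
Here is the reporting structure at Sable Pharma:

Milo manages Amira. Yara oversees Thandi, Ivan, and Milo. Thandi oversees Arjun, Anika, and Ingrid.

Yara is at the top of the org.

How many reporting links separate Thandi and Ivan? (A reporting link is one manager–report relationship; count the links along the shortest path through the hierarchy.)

2

Thandi is 1 level below Yara, and Ivan is 1 level below Yara (their lowest common manager). The shortest path runs up from Thandi to Yara and back down to Ivan: 1 + 1 = 2 links.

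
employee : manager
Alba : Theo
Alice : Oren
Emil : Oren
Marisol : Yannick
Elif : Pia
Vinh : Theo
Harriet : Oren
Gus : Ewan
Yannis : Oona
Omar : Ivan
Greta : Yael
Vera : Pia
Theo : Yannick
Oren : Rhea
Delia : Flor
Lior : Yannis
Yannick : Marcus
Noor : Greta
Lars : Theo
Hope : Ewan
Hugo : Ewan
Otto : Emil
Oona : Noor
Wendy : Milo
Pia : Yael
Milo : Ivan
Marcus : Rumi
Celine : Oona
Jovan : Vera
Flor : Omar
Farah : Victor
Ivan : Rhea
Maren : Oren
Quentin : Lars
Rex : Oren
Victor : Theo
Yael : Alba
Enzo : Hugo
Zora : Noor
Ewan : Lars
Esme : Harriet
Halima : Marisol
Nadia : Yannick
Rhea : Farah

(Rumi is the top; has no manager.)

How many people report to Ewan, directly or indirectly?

Ewan directly manages Gus, Hugo, Hope. Gus has no reports. Under Hugo: Enzo (1). Hope has no reports. So Ewan's organization is 3 direct reports plus everyone under them: 1 + 2 + 1 = 4.

4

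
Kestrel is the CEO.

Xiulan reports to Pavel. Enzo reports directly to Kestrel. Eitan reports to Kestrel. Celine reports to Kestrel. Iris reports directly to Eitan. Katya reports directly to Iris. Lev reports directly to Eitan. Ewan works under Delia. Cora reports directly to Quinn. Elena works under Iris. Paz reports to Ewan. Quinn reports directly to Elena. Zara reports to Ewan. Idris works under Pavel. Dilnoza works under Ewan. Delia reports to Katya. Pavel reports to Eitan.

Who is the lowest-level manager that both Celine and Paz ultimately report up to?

Kestrel

Celine's chain of managers is Kestrel. Paz's chain of managers is Ewan, Delia, Katya, Iris, Eitan, Kestrel. The first manager that appears in both chains is Kestrel.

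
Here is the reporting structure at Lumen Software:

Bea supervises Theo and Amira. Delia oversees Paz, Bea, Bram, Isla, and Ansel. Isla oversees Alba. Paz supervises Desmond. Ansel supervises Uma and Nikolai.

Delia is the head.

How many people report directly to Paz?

1

Paz directly manages Desmond. That is 1 direct report.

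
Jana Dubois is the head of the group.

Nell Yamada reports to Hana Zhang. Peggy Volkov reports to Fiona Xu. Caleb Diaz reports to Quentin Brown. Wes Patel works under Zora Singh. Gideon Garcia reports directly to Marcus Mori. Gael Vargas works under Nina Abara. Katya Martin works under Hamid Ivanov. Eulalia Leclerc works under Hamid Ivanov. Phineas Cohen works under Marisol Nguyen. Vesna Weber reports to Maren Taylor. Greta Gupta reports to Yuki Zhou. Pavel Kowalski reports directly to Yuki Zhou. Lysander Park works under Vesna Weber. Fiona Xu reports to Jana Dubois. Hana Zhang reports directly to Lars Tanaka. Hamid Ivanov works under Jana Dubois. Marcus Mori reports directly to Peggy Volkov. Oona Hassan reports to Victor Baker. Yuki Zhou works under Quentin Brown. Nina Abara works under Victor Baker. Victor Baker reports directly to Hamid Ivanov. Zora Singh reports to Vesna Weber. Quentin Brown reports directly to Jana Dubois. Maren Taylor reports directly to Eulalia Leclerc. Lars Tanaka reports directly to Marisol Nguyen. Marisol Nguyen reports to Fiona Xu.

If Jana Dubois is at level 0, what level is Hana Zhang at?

4

Chain from Hana Zhang up to Jana Dubois: Hana Zhang → Lars Tanaka → Marisol Nguyen → Fiona Xu → Jana Dubois. That is 4 steps up, so Hana Zhang is 4 levels below Jana Dubois.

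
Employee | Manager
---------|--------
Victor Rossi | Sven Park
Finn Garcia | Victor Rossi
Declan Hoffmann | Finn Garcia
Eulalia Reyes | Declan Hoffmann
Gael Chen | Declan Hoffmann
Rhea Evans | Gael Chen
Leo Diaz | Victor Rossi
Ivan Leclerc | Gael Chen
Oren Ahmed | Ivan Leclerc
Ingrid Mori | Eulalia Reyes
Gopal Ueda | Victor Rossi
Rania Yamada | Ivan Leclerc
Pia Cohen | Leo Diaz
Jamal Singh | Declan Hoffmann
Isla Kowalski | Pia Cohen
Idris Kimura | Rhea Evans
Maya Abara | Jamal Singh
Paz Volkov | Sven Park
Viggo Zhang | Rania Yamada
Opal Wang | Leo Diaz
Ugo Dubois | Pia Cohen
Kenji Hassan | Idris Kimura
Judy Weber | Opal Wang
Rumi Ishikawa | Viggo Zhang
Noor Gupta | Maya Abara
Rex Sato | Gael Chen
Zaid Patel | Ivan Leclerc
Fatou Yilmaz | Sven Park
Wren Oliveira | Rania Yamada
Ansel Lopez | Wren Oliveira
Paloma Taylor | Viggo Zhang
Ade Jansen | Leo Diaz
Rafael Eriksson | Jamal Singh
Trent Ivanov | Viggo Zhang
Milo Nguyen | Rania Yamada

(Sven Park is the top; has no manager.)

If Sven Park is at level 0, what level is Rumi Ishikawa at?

Chain from Rumi Ishikawa up to Sven Park: Rumi Ishikawa → Viggo Zhang → Rania Yamada → Ivan Leclerc → Gael Chen → Declan Hoffmann → Finn Garcia → Victor Rossi → Sven Park. That is 8 steps up, so Rumi Ishikawa is 8 levels below Sven Park.

8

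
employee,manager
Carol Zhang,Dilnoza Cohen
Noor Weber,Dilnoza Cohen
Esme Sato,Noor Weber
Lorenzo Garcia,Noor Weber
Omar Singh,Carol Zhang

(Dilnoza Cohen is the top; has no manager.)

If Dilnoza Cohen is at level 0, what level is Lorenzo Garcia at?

Chain from Lorenzo Garcia up to Dilnoza Cohen: Lorenzo Garcia → Noor Weber → Dilnoza Cohen. That is 2 steps up, so Lorenzo Garcia is 2 levels below Dilnoza Cohen.

2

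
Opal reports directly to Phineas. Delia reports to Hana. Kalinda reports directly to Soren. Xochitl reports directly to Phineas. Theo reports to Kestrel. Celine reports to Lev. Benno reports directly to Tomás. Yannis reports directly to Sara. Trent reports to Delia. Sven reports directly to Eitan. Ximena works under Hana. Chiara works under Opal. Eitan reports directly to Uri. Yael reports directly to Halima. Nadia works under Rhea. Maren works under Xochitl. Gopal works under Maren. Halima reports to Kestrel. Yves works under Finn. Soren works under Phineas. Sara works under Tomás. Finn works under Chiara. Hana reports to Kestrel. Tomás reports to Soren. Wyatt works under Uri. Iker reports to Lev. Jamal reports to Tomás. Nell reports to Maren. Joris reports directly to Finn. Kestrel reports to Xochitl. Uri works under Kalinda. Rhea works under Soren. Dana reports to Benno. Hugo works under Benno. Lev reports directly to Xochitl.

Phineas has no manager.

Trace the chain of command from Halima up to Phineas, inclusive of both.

Halima -> Kestrel -> Xochitl -> Phineas

Halima reports to Kestrel. Kestrel reports to Xochitl. Xochitl reports to Phineas. Phineas is at the top.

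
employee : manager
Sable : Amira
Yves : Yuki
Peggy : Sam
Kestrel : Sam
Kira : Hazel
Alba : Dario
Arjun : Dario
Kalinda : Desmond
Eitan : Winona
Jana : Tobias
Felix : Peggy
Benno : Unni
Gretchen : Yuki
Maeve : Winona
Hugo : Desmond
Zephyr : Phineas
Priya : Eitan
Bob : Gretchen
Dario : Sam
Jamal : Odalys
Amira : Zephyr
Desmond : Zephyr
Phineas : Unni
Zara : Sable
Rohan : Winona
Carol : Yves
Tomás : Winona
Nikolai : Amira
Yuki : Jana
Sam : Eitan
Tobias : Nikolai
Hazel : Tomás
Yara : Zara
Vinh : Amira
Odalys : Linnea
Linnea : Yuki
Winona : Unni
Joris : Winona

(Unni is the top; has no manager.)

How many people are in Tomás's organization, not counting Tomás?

Tomás directly manages Hazel. Under Hazel: Kira (1). That's 2 in total.

2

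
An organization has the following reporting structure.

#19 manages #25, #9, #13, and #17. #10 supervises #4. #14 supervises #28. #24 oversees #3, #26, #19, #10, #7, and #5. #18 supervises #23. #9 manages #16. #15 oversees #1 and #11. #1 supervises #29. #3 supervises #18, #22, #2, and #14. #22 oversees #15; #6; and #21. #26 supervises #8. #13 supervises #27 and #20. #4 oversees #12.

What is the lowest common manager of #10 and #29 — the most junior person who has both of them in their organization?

#10's chain of managers is #24. #29's chain of managers is #1, #15, #22, #3, #24. The first manager that appears in both chains is #24.

#24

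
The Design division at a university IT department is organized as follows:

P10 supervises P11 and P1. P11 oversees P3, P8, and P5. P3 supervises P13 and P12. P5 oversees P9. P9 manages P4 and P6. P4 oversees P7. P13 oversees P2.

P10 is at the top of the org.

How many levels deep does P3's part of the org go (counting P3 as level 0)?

2

The longest chain under P3 runs P3 → P13 → P2, which is 2 levels below P3.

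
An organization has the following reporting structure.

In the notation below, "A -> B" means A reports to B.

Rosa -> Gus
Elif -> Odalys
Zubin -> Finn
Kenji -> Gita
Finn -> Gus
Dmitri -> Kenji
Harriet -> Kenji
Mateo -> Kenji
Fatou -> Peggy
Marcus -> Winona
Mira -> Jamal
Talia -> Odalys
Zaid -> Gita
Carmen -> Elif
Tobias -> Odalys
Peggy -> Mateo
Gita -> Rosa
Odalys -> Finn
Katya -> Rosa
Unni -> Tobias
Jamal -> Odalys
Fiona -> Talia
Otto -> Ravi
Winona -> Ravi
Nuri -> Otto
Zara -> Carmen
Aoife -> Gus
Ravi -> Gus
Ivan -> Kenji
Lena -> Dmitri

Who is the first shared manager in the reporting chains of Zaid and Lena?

Zaid's chain of managers is Gita, Rosa, Gus. Lena's chain of managers is Dmitri, Kenji, Gita, Rosa, Gus. The first manager that appears in both chains is Gita.

Gita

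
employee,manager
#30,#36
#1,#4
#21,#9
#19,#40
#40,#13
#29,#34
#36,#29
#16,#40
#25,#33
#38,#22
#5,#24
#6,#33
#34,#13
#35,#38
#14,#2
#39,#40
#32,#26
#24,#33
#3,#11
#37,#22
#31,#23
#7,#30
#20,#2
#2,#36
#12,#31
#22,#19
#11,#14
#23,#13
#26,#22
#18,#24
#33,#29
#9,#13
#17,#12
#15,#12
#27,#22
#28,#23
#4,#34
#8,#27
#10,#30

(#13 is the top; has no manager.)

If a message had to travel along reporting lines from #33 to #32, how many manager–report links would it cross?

8

#33 is 3 levels below #13, and #32 is 5 levels below #13 (their lowest common manager). The shortest path runs up from #33 to #13 and back down to #32: 3 + 5 = 8 links.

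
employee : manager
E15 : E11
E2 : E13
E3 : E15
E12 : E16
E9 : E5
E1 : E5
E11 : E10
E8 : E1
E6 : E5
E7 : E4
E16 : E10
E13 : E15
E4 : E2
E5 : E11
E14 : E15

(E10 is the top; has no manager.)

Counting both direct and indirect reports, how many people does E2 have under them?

2

E2 directly manages E4. Under E4: E7 (1). That's 2 in total.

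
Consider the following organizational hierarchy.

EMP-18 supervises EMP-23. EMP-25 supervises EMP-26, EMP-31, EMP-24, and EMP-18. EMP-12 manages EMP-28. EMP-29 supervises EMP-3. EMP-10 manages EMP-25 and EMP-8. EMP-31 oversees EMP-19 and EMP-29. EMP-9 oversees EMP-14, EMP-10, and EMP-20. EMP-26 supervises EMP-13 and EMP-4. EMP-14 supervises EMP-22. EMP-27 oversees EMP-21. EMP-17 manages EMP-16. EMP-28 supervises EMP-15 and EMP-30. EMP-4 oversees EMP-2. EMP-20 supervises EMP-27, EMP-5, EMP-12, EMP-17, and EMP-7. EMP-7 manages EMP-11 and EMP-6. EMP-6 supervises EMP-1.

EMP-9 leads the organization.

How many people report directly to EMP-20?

EMP-20 directly manages EMP-17, EMP-27, EMP-7, EMP-12, EMP-5. That is 5 direct reports.

5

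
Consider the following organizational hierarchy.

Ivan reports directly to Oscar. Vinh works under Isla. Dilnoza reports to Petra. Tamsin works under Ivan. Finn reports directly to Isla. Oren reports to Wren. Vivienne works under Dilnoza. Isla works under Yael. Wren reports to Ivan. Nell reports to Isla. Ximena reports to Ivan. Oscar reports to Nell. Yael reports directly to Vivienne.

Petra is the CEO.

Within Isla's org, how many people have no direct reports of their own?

5

The people in Isla's organization with no one reporting to them are Finn, Ximena, Oren, Tamsin, Vinh. That is 5.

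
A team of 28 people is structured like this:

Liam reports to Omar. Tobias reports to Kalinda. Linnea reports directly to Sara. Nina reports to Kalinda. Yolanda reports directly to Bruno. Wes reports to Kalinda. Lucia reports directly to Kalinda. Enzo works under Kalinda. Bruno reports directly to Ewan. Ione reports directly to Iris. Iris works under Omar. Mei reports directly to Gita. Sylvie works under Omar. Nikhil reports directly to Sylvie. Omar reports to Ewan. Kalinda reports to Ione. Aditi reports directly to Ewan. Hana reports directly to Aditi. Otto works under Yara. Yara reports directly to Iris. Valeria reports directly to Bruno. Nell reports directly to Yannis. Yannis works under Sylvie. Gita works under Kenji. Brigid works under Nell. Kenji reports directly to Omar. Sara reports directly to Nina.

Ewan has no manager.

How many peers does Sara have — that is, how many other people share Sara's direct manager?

Sara reports to Nina, and Nina has no other direct reports. Sara has 0 peers.

0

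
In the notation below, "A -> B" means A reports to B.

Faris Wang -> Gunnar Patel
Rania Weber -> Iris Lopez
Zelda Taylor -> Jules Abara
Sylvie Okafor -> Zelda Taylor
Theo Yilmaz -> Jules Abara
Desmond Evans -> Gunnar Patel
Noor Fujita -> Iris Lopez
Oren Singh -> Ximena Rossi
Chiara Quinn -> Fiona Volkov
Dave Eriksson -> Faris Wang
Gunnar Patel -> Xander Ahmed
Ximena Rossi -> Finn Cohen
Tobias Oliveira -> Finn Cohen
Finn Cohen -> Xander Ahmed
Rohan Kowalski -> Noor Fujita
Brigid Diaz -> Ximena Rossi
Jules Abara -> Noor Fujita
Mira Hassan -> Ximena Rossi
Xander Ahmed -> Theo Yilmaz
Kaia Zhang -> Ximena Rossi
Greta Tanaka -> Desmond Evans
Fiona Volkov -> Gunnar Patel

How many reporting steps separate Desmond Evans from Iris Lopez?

Chain from Desmond Evans up to Iris Lopez: Desmond Evans → Gunnar Patel → Xander Ahmed → Theo Yilmaz → Jules Abara → Noor Fujita → Iris Lopez. That is 6 steps up, so Desmond Evans is 6 levels below Iris Lopez.

6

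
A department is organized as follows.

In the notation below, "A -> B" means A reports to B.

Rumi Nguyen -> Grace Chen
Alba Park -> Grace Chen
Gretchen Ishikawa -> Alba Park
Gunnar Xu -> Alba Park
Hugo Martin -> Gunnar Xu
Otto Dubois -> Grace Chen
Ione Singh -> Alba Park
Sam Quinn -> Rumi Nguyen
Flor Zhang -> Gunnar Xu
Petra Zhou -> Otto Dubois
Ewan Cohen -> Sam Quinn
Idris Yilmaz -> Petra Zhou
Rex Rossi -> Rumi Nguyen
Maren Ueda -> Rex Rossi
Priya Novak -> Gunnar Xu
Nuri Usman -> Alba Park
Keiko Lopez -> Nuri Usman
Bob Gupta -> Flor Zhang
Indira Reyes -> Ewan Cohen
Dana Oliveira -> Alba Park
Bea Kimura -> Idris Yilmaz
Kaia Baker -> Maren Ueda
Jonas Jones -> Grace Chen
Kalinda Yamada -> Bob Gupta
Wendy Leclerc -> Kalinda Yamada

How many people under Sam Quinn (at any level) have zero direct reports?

The only person in Sam Quinn's organization with no one reporting to them is Indira Reyes. That is 1.

1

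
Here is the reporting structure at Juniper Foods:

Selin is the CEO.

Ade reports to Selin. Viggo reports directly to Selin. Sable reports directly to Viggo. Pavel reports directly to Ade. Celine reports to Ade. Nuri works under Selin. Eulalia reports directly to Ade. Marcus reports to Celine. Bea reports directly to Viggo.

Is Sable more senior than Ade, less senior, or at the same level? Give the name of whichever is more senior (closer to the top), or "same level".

Sable is 2 levels below Selin; Ade is 1. Ade is higher.

Ade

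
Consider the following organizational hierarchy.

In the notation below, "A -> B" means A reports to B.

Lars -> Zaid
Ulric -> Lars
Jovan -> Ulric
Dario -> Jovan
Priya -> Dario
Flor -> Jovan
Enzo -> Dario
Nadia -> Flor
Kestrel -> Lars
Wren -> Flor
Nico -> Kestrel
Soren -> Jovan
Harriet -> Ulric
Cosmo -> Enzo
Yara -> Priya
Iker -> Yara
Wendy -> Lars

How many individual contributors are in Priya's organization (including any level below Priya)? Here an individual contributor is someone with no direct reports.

1

The only person in Priya's organization with no one reporting to them is Iker. That is 1.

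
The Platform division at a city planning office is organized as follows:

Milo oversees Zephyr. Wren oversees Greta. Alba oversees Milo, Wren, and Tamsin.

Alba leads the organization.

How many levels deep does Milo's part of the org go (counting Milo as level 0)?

1

The longest chain under Milo runs Milo → Zephyr, which is 1 level below Milo.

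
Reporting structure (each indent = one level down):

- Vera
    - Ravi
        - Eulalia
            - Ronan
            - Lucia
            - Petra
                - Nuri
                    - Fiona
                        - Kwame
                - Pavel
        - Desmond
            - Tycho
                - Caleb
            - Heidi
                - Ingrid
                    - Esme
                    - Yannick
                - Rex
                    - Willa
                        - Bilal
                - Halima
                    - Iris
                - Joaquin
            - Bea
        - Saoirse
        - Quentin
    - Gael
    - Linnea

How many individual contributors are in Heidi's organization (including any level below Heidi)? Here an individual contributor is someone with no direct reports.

5

The people in Heidi's organization with no one reporting to them are Joaquin, Iris, Bilal, Yannick, Esme. That is 5.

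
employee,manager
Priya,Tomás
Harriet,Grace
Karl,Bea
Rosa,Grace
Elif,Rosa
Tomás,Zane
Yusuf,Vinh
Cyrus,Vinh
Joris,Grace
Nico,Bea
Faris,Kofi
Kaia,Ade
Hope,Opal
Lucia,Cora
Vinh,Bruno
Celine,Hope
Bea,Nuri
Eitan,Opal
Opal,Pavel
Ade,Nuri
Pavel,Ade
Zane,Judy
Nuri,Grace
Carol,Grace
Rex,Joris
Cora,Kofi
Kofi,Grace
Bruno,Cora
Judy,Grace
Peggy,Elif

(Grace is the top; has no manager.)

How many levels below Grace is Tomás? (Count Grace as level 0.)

Chain from Tomás up to Grace: Tomás → Zane → Judy → Grace. That is 3 steps up, so Tomás is 3 levels below Grace.

3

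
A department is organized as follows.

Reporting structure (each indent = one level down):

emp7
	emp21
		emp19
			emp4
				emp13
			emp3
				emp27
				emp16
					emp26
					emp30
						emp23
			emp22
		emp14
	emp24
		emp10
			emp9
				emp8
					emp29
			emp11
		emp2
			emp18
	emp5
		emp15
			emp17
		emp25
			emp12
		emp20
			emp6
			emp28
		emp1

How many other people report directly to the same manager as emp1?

emp1 reports to emp5. emp5's other direct reports are emp15, emp25, emp20 — 3 peers.

3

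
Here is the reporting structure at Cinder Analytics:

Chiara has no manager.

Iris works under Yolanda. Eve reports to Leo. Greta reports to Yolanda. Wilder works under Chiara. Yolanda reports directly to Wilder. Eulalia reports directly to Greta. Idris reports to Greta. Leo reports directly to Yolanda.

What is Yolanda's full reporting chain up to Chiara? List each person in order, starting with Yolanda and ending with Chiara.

Yolanda reports to Wilder. Wilder reports to Chiara. Chiara is at the top.

Yolanda -> Wilder -> Chiara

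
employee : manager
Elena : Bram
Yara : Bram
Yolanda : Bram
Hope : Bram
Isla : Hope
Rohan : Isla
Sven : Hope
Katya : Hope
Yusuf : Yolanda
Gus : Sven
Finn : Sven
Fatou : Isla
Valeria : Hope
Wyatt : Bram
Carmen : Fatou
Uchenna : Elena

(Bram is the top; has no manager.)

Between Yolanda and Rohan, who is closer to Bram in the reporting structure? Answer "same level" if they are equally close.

Yolanda is 1 level below Bram; Rohan is 3. Yolanda is higher.

Yolanda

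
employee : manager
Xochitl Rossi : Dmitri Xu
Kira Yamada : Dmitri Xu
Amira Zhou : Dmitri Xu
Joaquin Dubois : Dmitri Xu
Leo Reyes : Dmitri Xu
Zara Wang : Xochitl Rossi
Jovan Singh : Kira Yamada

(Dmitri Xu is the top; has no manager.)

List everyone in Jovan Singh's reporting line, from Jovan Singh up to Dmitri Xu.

Jovan Singh -> Kira Yamada -> Dmitri Xu

Jovan Singh reports to Kira Yamada. Kira Yamada reports to Dmitri Xu. Dmitri Xu is at the top.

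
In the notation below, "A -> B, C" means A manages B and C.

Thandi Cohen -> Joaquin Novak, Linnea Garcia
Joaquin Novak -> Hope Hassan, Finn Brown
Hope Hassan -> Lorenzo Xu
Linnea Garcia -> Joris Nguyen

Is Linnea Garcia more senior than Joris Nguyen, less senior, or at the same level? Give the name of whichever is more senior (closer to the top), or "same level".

Linnea Garcia

Linnea Garcia is 1 level below Thandi Cohen; Joris Nguyen is 2. Linnea Garcia is higher.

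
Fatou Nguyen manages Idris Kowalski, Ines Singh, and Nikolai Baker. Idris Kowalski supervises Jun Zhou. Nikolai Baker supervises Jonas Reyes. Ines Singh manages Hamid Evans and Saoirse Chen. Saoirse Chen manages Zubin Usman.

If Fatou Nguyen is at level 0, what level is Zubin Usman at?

3

Chain from Zubin Usman up to Fatou Nguyen: Zubin Usman → Saoirse Chen → Ines Singh → Fatou Nguyen. That is 3 steps up, so Zubin Usman is 3 levels below Fatou Nguyen.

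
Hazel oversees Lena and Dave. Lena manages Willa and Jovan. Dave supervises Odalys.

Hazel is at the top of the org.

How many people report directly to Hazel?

Hazel directly manages Lena, Dave. That is 2 direct reports.

2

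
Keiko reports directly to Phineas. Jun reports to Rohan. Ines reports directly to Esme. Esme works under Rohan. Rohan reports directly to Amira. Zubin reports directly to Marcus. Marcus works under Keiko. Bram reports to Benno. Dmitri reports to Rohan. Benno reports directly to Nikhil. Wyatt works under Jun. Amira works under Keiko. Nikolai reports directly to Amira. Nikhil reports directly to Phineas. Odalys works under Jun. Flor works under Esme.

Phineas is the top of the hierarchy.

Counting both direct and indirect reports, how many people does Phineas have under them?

Phineas directly manages Keiko, Nikhil. Under Keiko: Marcus, Zubin, Amira, Nikolai, Rohan, Dmitri, Esme, Ines, Flor, Jun, Wyatt, Odalys (12). Under Nikhil: Benno, Bram (2). So Phineas's organization is 2 direct reports plus everyone under them: 13 + 3 = 16.

16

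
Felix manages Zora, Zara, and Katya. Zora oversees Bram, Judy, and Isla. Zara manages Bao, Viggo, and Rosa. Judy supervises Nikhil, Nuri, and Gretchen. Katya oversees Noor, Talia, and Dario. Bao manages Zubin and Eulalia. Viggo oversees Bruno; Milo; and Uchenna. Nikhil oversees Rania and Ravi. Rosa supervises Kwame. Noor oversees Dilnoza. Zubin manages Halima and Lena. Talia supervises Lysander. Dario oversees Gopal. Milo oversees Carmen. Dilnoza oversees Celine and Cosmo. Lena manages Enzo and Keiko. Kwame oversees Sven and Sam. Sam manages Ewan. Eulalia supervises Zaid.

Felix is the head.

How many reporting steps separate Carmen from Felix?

4

Chain from Carmen up to Felix: Carmen → Milo → Viggo → Zara → Felix. That is 4 steps up, so Carmen is 4 levels below Felix.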